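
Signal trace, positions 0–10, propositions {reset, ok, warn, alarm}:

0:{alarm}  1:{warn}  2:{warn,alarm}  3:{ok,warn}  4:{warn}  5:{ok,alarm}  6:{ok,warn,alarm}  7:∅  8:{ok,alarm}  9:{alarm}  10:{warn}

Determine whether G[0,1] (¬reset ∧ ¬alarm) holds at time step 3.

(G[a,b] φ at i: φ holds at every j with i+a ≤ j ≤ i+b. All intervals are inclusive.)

Yes

Check (¬reset ∧ ¬alarm) at every j in [3,4]:
  j=3: true
  j=4: true
All positions satisfy it → formula holds.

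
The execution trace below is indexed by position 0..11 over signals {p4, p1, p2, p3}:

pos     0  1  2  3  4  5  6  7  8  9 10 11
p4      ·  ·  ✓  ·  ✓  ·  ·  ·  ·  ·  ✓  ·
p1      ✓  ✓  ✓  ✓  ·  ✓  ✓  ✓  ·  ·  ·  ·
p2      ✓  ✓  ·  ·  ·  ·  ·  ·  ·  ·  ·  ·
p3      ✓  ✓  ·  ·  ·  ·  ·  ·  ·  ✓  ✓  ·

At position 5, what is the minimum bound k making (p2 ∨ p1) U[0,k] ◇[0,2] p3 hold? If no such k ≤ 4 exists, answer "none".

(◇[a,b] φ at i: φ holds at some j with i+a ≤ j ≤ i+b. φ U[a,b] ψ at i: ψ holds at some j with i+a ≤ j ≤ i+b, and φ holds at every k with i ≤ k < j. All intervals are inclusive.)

2

Need earliest j ≥ 5 with ◇[0,2] p3, and (p2 ∨ p1) at every k in [5,j-1].
  j=5: rhs fails.
  j=6: rhs fails.
  j=7: rhs holds; lhs holds on [5,6]. k = 2.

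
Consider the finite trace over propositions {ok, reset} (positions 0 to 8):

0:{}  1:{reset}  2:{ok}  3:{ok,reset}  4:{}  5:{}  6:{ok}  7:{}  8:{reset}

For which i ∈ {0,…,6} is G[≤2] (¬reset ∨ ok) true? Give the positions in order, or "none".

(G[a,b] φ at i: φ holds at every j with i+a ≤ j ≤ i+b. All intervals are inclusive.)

Evaluate at each i in [0,6]:
  i=0: ✗ (fails at j=1)
  i=1: ✗ (fails at j=1)
  i=2: ✓ (all of [2,4])
  i=3: ✓ (all of [3,5])
  i=4: ✓ (all of [4,6])
  i=5: ✓ (all of [5,7])
  i=6: ✗ (fails at j=8)

2, 3, 4, 5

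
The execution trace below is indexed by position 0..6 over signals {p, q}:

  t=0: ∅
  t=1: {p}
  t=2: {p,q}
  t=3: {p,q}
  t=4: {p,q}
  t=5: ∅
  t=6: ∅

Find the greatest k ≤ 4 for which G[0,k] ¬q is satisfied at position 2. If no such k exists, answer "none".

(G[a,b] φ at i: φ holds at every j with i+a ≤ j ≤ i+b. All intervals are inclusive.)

¬q must hold from j=2 onward; find where it first fails.
  j=2: fails → no k works.

none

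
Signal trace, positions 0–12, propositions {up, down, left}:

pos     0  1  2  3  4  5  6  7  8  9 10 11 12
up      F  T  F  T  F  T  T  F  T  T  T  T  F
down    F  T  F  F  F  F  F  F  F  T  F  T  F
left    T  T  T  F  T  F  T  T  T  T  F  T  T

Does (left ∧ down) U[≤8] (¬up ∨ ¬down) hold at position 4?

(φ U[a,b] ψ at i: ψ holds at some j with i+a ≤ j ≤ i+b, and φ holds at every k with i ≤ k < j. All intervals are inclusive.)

True

Need some j in [4,12] with (¬up ∨ ¬down), and (left ∧ down) at every k in [4,j-1].
  j=4: (¬up ∨ ¬down) holds; no prefix to check → satisfied.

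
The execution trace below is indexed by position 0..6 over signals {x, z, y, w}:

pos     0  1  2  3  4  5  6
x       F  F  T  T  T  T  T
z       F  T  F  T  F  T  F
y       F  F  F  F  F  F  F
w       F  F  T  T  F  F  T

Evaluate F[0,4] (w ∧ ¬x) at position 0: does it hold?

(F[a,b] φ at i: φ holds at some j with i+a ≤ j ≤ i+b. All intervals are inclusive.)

Check (w ∧ ¬x) at each j in [0,4]:
  j=0: false
  j=1: false
  j=2: false
  j=3: false
  j=4: false
No position in the window satisfies it → formula fails.

Does not hold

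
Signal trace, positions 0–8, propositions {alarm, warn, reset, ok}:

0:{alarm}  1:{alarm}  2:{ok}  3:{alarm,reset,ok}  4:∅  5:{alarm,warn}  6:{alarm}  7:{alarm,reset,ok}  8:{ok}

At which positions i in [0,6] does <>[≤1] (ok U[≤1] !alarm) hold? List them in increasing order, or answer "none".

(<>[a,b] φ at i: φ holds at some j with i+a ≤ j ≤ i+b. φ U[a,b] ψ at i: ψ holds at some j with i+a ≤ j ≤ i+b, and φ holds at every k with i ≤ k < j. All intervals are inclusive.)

1, 2, 3, 4, 6

Evaluate at each i in [0,6]:
  i=0: ✗ (none in [0,1])
  i=1: ✓ (witness j=2)
  i=2: ✓ (witness j=2)
  i=3: ✓ (witness j=3)
  i=4: ✓ (witness j=4)
  i=5: ✗ (none in [5,6])
  i=6: ✓ (witness j=7)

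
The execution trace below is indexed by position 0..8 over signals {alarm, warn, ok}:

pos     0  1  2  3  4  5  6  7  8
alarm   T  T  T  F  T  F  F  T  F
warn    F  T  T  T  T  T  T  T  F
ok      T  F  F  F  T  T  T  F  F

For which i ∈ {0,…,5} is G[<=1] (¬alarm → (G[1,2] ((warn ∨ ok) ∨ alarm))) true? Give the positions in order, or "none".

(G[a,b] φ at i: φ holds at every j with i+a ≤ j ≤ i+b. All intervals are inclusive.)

0, 1, 2, 3, 4

Evaluate at each i in [0,5]:
  i=0: ✓ (all of [0,1])
  i=1: ✓ (all of [1,2])
  i=2: ✓ (all of [2,3])
  i=3: ✓ (all of [3,4])
  i=4: ✓ (all of [4,5])
  i=5: ✗ (fails at j=6)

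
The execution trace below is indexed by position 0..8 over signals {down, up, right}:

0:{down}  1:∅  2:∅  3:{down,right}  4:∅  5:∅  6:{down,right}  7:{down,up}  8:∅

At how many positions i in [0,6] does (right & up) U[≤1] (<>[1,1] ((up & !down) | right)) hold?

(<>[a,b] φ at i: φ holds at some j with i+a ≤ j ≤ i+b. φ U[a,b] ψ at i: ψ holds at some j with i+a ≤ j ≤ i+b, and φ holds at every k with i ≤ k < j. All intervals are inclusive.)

2

Evaluate at each i in [0,6]:
  i=0: ✗ (no rhs in [0,1])
  i=1: ✗ (lhs fails at k=1 before rhs at j=2)
  i=2: ✓ (rhs at j=2)
  i=3: ✗ (no rhs in [3,4])
  i=4: ✗ (lhs fails at k=4 before rhs at j=5)
  i=5: ✓ (rhs at j=5)
  i=6: ✗ (no rhs in [6,7])
Positions where it holds: {2, 5} → 2.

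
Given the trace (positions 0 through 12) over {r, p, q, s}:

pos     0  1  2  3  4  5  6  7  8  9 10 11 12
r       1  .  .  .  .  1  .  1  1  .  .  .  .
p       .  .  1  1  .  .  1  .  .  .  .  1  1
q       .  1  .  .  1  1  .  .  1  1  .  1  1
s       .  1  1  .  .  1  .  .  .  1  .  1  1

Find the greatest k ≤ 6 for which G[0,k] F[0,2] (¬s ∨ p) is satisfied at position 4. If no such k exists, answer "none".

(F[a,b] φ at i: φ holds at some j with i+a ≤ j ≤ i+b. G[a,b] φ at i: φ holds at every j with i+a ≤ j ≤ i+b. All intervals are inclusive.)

6

F[0,2] (¬s ∨ p) must hold from j=4 onward; find where it first fails.
  j=4: holds
  j=5: holds
  j=6: holds
  j=7: holds
  j=8: holds
  j=9: holds
  j=10: holds
Holds through j=10; largest k = 6.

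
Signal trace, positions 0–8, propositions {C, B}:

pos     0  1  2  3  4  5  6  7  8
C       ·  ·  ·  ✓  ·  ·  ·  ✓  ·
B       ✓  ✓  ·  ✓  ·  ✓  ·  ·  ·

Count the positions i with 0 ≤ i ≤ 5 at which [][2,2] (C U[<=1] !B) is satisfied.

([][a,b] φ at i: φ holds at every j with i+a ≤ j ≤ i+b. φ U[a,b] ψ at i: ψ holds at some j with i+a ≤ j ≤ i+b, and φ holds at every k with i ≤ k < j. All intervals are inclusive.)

Evaluate at each i in [0,5]:
  i=0: ✓ (all of [2,2])
  i=1: ✓ (all of [3,3])
  i=2: ✓ (all of [4,4])
  i=3: ✗ (fails at j=5)
  i=4: ✓ (all of [6,6])
  i=5: ✓ (all of [7,7])
Positions where it holds: {0, 1, 2, 4, 5} → 5.

5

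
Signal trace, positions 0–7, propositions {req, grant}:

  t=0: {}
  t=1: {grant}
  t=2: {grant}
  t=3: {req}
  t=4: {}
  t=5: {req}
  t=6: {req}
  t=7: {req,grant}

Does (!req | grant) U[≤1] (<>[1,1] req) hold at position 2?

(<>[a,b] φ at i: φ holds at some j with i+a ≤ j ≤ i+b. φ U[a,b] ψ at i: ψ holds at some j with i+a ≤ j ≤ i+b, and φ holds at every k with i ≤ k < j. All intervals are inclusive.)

Yes

Need some j in [2,3] with <>[1,1] req, and (!req | grant) at every k in [2,j-1].
  j=2: <>[1,1] req holds; no prefix to check → satisfied.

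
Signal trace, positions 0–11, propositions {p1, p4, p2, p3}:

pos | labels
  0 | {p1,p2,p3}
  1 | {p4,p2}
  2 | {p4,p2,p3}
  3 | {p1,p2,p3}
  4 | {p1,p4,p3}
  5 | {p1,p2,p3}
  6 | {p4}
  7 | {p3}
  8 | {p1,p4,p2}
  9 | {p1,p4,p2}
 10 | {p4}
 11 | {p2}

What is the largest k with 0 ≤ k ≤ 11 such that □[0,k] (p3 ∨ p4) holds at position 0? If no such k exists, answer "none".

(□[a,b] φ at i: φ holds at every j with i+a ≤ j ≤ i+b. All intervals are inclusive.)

(p3 ∨ p4) must hold from j=0 onward; find where it first fails.
  j=0: holds
  j=1: holds
  j=2: holds
  j=3: holds
  j=4: holds
  j=5: holds
  j=6: holds
  j=7: holds
  j=8: holds
  j=9: holds
  j=10: holds
  j=11: fails
Holds on [0,10], so largest k = 10.

10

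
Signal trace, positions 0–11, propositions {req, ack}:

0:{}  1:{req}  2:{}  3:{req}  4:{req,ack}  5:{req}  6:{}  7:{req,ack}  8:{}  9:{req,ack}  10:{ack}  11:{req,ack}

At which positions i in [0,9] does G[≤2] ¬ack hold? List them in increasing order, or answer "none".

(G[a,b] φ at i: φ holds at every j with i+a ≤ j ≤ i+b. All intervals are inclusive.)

Evaluate at each i in [0,9]:
  i=0: ✓ (all of [0,2])
  i=1: ✓ (all of [1,3])
  i=2: ✗ (fails at j=4)
  i=3: ✗ (fails at j=4)
  i=4: ✗ (fails at j=4)
  i=5: ✗ (fails at j=7)
  i=6: ✗ (fails at j=7)
  i=7: ✗ (fails at j=7)
  i=8: ✗ (fails at j=9)
  i=9: ✗ (fails at j=9)

0, 1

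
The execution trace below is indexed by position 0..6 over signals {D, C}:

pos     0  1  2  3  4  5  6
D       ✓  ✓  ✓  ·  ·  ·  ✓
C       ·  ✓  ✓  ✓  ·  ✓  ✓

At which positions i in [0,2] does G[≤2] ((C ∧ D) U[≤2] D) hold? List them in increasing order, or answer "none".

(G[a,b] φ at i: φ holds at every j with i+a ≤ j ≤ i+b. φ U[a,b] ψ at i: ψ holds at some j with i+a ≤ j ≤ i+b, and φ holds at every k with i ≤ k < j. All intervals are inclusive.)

Evaluate at each i in [0,2]:
  i=0: ✓ (all of [0,2])
  i=1: ✗ (fails at j=3)
  i=2: ✗ (fails at j=3)

0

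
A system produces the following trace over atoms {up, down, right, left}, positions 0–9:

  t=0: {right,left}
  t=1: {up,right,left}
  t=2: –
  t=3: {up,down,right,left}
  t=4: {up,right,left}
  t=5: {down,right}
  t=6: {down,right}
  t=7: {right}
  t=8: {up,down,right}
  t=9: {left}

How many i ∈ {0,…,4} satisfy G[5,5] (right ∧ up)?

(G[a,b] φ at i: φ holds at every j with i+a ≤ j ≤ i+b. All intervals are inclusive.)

1

Evaluate at each i in [0,4]:
  i=0: ✗ (fails at j=5)
  i=1: ✗ (fails at j=6)
  i=2: ✗ (fails at j=7)
  i=3: ✓ (all of [8,8])
  i=4: ✗ (fails at j=9)
Positions where it holds: {3} → 1.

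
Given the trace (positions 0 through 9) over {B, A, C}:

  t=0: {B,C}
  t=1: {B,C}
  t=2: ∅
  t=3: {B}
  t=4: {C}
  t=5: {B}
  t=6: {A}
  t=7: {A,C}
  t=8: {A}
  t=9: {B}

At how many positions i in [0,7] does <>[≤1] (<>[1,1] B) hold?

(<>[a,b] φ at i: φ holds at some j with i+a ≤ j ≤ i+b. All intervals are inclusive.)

Evaluate at each i in [0,7]:
  i=0: ✓ (witness j=0)
  i=1: ✓ (witness j=2)
  i=2: ✓ (witness j=2)
  i=3: ✓ (witness j=4)
  i=4: ✓ (witness j=4)
  i=5: ✗ (none in [5,6])
  i=6: ✗ (none in [6,7])
  i=7: ✓ (witness j=8)
Positions where it holds: {0, 1, 2, 3, 4, 7} → 6.

6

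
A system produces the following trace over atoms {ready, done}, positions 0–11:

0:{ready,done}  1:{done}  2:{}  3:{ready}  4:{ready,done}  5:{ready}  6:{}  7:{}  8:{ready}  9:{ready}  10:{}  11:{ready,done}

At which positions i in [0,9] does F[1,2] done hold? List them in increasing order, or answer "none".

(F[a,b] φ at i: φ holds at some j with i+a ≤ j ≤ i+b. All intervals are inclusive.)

0, 2, 3, 9

Evaluate at each i in [0,9]:
  i=0: ✓ (witness j=1)
  i=1: ✗ (none in [2,3])
  i=2: ✓ (witness j=4)
  i=3: ✓ (witness j=4)
  i=4: ✗ (none in [5,6])
  i=5: ✗ (none in [6,7])
  i=6: ✗ (none in [7,8])
  i=7: ✗ (none in [8,9])
  i=8: ✗ (none in [9,10])
  i=9: ✓ (witness j=11)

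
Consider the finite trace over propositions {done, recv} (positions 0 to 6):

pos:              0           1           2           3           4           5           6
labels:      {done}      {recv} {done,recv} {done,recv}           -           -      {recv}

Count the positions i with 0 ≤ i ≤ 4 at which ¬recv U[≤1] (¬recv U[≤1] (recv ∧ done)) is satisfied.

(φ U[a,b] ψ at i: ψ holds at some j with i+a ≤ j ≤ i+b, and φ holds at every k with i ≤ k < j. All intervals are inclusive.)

Evaluate at each i in [0,4]:
  i=0: ✗ (no rhs in [0,1])
  i=1: ✗ (lhs fails at k=1 before rhs at j=2)
  i=2: ✓ (rhs at j=2)
  i=3: ✓ (rhs at j=3)
  i=4: ✗ (no rhs in [4,5])
Positions where it holds: {2, 3} → 2.

2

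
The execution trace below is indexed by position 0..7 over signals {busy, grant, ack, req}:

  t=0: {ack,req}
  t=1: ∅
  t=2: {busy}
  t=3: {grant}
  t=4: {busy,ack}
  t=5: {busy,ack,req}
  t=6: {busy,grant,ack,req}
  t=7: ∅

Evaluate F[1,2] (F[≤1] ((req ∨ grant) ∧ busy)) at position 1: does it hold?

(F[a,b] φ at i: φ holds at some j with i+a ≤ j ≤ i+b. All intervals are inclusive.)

No

Check F[≤1] ((req ∨ grant) ∧ busy) at each j in [2,3]:
  j=2: fails (none in [2,3])
  j=3: fails (none in [3,4])
No position in the window satisfies it → formula fails.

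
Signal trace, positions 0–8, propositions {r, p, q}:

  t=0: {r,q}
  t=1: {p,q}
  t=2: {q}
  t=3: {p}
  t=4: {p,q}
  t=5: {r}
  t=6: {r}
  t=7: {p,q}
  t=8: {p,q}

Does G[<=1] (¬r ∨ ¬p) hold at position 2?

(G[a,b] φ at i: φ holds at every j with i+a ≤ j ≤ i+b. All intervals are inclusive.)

True

Check (¬r ∨ ¬p) at every j in [2,3]:
  j=2: true
  j=3: true
All positions satisfy it → formula holds.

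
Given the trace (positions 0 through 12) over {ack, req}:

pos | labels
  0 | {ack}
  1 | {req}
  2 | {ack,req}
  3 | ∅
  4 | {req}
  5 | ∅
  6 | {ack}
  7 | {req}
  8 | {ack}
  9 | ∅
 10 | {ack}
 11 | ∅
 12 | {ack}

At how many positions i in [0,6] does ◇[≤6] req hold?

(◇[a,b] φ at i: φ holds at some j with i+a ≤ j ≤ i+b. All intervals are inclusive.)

Evaluate at each i in [0,6]:
  i=0: ✓ (witness j=1)
  i=1: ✓ (witness j=1)
  i=2: ✓ (witness j=2)
  i=3: ✓ (witness j=4)
  i=4: ✓ (witness j=4)
  i=5: ✓ (witness j=7)
  i=6: ✓ (witness j=7)
Positions where it holds: {0, 1, 2, 3, 4, 5, 6} → 7.

7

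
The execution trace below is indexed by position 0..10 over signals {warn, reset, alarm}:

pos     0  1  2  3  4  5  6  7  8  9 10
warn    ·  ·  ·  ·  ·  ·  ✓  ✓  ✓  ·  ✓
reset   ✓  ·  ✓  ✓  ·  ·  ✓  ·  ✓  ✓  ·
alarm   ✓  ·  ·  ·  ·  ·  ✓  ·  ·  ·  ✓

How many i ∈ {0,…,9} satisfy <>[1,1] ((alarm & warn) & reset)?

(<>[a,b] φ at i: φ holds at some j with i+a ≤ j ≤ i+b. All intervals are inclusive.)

1

Evaluate at each i in [0,9]:
  i=0: ✗ (none in [1,1])
  i=1: ✗ (none in [2,2])
  i=2: ✗ (none in [3,3])
  i=3: ✗ (none in [4,4])
  i=4: ✗ (none in [5,5])
  i=5: ✓ (witness j=6)
  i=6: ✗ (none in [7,7])
  i=7: ✗ (none in [8,8])
  i=8: ✗ (none in [9,9])
  i=9: ✗ (none in [10,10])
Positions where it holds: {5} → 1.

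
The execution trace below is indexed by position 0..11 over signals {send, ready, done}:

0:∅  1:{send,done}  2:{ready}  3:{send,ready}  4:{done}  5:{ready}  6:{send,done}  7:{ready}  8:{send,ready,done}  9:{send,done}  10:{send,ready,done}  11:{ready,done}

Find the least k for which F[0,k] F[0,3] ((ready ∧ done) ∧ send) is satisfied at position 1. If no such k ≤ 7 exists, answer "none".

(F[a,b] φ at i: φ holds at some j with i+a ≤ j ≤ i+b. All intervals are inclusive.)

Scan j = 1,2,… for F[0,3] ((ready ∧ done) ∧ send):
  j=1: fails
  j=2: fails
  j=3: fails
  j=4: fails
  j=5: holds
First hit at j=5, so smallest k = 5-1 = 4.

4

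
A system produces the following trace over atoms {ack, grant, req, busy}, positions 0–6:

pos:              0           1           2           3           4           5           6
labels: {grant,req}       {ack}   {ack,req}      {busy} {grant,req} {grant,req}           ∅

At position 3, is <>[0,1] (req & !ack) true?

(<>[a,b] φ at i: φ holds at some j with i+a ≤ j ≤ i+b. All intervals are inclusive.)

Holds

Check (req & !ack) at each j in [3,4]:
  j=3: false
  j=4: true
Found at j=4 → formula holds.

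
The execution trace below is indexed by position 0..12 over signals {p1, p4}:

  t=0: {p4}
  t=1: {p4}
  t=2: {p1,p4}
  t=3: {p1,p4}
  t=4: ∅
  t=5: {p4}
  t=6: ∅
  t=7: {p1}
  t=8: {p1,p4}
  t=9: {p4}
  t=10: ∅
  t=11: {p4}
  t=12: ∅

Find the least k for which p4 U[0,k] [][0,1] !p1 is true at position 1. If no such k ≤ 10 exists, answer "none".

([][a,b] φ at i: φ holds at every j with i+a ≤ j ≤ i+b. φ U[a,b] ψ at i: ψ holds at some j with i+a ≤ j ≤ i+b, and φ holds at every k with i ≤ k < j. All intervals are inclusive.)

Need earliest j ≥ 1 with [][0,1] !p1, and p4 at every k in [1,j-1].
  j=1: rhs fails.
  j=2: rhs fails.
  j=3: rhs fails.
  j=4: rhs holds; lhs holds on [1,3]. k = 3.

3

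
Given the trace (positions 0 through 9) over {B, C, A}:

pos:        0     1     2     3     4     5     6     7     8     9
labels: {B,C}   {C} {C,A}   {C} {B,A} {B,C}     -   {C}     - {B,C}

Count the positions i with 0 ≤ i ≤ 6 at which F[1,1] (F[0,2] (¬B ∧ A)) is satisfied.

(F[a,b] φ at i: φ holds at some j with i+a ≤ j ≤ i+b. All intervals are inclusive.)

2

Evaluate at each i in [0,6]:
  i=0: ✓ (witness j=1)
  i=1: ✓ (witness j=2)
  i=2: ✗ (none in [3,3])
  i=3: ✗ (none in [4,4])
  i=4: ✗ (none in [5,5])
  i=5: ✗ (none in [6,6])
  i=6: ✗ (none in [7,7])
Positions where it holds: {0, 1} → 2.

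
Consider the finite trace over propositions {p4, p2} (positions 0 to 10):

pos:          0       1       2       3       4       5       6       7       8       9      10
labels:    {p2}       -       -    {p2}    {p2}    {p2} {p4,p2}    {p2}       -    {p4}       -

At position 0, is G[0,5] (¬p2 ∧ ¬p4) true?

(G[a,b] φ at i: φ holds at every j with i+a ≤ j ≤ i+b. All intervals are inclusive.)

False

Check (¬p2 ∧ ¬p4) at every j in [0,5]:
  j=0: false
  j=1: true
  j=2: true
  j=3: false
  j=4: false
  j=5: false
Fails at j=0 → formula fails.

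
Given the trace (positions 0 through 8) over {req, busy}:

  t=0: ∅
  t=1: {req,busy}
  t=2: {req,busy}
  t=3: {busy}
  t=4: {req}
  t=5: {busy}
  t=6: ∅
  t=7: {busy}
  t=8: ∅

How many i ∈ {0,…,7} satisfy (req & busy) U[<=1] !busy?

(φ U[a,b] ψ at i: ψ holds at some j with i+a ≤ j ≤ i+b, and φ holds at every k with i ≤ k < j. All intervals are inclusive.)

Evaluate at each i in [0,7]:
  i=0: ✓ (rhs at j=0)
  i=1: ✗ (no rhs in [1,2])
  i=2: ✗ (no rhs in [2,3])
  i=3: ✗ (lhs fails at k=3 before rhs at j=4)
  i=4: ✓ (rhs at j=4)
  i=5: ✗ (lhs fails at k=5 before rhs at j=6)
  i=6: ✓ (rhs at j=6)
  i=7: ✗ (lhs fails at k=7 before rhs at j=8)
Positions where it holds: {0, 4, 6} → 3.

3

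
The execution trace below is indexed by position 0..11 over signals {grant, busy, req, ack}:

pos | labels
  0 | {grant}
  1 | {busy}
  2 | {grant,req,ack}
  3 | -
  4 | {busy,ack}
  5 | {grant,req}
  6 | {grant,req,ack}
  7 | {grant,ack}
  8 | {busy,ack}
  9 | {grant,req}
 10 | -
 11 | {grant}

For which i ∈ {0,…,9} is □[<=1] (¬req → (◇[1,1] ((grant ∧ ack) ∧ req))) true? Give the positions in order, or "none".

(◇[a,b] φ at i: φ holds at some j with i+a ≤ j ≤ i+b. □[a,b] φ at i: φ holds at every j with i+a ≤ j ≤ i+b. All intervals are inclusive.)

Evaluate at each i in [0,9]:
  i=0: ✗ (fails at j=0)
  i=1: ✓ (all of [1,2])
  i=2: ✗ (fails at j=3)
  i=3: ✗ (fails at j=3)
  i=4: ✗ (fails at j=4)
  i=5: ✓ (all of [5,6])
  i=6: ✗ (fails at j=7)
  i=7: ✗ (fails at j=7)
  i=8: ✗ (fails at j=8)
  i=9: ✗ (fails at j=10)

1, 5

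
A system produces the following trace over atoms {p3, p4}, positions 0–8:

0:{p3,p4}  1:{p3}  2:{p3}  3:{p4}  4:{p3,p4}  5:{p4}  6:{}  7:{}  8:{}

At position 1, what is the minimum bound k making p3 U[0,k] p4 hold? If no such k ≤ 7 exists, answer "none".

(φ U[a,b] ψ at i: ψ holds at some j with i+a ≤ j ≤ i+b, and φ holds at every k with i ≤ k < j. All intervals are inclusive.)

Need earliest j ≥ 1 with p4, and p3 at every k in [1,j-1].
  j=1: rhs fails.
  j=2: rhs fails.
  j=3: rhs holds; lhs holds on [1,2]. k = 2.

2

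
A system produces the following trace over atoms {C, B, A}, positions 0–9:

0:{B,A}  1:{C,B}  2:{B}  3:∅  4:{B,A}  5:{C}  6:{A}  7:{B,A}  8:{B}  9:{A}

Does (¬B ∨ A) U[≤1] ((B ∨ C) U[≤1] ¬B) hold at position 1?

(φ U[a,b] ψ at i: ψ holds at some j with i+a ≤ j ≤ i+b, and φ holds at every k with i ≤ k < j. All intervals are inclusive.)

Need some j in [1,2] with ((B ∨ C) U[≤1] ¬B), and (¬B ∨ A) at every k in [1,j-1].
  j=1: ((B ∨ C) U[≤1] ¬B) — fails.
  j=2: ((B ∨ C) U[≤1] ¬B) holds, but (¬B ∨ A) fails at k=1 → not this j.
No j in the window works → until fails.

No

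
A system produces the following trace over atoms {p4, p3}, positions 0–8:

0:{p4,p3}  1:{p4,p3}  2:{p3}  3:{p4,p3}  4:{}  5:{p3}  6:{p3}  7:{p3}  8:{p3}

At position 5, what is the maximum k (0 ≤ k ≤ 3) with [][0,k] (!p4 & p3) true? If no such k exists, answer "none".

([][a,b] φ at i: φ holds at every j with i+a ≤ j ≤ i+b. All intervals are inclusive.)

3

(!p4 & p3) must hold from j=5 onward; find where it first fails.
  j=5: holds
  j=6: holds
  j=7: holds
  j=8: holds
Holds through j=8; largest k = 3.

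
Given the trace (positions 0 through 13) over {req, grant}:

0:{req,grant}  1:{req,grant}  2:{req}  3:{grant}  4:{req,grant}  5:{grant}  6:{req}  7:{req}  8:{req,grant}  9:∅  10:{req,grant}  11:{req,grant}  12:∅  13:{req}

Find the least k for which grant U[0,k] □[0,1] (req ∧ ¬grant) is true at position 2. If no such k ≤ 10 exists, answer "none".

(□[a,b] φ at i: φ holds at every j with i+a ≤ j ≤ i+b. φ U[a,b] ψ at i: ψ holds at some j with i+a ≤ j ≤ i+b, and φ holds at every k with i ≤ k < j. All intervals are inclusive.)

Need earliest j ≥ 2 with □[0,1] (req ∧ ¬grant), and grant at every k in [2,j-1].
  j=2: rhs fails.
  j=3: rhs fails.
  j=4: rhs fails.
  j=5: rhs fails.
  j=6: rhs holds but lhs fails at k=2.
  j=7: rhs fails.
  j=8: rhs fails.
  j=9: rhs fails.
  j=10: rhs fails.
  j=11: rhs fails.
  j=12: rhs fails.
No witness within the range → none.

none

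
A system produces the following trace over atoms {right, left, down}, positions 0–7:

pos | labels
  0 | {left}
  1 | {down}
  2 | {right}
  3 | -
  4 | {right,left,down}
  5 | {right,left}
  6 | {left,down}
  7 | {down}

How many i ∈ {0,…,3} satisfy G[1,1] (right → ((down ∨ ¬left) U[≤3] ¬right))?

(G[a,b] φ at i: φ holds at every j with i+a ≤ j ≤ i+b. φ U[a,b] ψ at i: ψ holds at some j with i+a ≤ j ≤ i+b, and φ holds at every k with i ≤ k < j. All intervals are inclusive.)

3

Evaluate at each i in [0,3]:
  i=0: ✓ (all of [1,1])
  i=1: ✓ (all of [2,2])
  i=2: ✓ (all of [3,3])
  i=3: ✗ (fails at j=4)
Positions where it holds: {0, 1, 2} → 3.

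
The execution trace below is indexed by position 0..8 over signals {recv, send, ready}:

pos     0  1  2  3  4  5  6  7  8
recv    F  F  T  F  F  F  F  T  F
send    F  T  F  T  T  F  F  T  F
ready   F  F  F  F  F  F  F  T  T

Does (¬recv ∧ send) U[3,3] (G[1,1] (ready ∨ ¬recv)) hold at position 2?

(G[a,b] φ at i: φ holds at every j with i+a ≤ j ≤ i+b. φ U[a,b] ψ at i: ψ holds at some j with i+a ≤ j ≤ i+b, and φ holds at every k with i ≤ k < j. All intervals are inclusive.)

Need some j in [5,5] with G[1,1] (ready ∨ ¬recv), and (¬recv ∧ send) at every k in [2,j-1].
  j=5: G[1,1] (ready ∨ ¬recv) holds, but (¬recv ∧ send) fails at k=2 → not this j.
No j in the window works → until fails.

No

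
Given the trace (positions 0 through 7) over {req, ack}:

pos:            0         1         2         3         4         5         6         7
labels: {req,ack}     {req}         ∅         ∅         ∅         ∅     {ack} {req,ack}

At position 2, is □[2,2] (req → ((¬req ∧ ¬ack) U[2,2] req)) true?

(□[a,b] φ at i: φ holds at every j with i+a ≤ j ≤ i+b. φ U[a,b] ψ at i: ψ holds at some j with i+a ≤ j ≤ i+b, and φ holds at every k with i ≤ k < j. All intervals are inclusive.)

Holds

Check (req → ((¬req ∧ ¬ack) U[2,2] req)) at every j in [4,4]:
  j=4: antecedent false → ✓
All positions satisfy it → formula holds.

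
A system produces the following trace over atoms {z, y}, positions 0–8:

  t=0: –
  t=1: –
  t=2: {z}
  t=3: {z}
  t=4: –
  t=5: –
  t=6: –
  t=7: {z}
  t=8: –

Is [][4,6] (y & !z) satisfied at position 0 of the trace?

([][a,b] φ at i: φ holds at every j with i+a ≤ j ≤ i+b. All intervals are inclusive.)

Check (y & !z) at every j in [4,6]:
  j=4: false
  j=5: false
  j=6: false
Fails at j=4 → formula fails.

False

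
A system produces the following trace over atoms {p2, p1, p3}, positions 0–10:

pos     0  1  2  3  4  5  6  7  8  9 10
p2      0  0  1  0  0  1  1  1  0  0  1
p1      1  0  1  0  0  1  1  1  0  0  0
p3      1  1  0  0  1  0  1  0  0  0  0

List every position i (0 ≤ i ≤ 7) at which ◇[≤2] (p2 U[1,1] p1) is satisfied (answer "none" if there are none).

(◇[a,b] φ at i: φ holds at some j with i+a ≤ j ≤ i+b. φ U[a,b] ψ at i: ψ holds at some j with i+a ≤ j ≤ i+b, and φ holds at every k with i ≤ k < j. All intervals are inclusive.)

3, 4, 5, 6

Evaluate at each i in [0,7]:
  i=0: ✗ (none in [0,2])
  i=1: ✗ (none in [1,3])
  i=2: ✗ (none in [2,4])
  i=3: ✓ (witness j=5)
  i=4: ✓ (witness j=5)
  i=5: ✓ (witness j=5)
  i=6: ✓ (witness j=6)
  i=7: ✗ (none in [7,9])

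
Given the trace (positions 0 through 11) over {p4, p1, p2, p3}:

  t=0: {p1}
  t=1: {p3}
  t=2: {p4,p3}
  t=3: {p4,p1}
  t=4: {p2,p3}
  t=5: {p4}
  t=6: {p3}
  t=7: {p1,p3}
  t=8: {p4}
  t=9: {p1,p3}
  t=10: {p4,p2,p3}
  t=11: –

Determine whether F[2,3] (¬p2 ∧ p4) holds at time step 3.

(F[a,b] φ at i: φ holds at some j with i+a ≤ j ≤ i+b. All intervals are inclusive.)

Check (¬p2 ∧ p4) at each j in [5,6]:
  j=5: true
  j=6: false
Found at j=5 → formula holds.

Holds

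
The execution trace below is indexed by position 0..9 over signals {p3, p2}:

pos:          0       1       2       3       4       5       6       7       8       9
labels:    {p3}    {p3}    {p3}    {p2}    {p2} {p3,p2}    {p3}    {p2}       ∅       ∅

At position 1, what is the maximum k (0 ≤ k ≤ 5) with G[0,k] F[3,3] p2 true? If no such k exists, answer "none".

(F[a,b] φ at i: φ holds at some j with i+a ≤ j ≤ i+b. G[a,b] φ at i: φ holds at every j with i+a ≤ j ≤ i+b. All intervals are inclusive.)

F[3,3] p2 must hold from j=1 onward; find where it first fails.
  j=1: holds
  j=2: holds
  j=3: fails
Holds on [1,2], so largest k = 1.

1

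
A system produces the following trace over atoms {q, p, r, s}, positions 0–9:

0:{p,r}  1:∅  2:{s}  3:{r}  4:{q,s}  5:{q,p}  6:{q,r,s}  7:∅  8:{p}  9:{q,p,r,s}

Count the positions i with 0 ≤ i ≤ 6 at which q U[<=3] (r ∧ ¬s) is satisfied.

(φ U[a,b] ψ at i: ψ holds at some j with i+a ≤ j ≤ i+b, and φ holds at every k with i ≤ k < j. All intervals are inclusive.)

2

Evaluate at each i in [0,6]:
  i=0: ✓ (rhs at j=0)
  i=1: ✗ (lhs fails at k=1 before rhs at j=3)
  i=2: ✗ (lhs fails at k=2 before rhs at j=3)
  i=3: ✓ (rhs at j=3)
  i=4: ✗ (no rhs in [4,7])
  i=5: ✗ (no rhs in [5,8])
  i=6: ✗ (no rhs in [6,9])
Positions where it holds: {0, 3} → 2.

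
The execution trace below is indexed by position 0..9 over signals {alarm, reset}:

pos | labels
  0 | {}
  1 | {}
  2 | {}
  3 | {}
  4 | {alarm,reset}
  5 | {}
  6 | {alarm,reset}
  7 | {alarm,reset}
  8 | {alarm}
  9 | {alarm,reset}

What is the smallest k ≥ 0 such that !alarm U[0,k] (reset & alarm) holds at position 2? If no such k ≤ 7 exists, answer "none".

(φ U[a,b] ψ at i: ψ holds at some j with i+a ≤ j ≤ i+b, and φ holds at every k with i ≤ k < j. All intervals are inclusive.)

Need earliest j ≥ 2 with (reset & alarm), and !alarm at every k in [2,j-1].
  j=2: rhs fails.
  j=3: rhs fails.
  j=4: rhs holds; lhs holds on [2,3]. k = 2.

2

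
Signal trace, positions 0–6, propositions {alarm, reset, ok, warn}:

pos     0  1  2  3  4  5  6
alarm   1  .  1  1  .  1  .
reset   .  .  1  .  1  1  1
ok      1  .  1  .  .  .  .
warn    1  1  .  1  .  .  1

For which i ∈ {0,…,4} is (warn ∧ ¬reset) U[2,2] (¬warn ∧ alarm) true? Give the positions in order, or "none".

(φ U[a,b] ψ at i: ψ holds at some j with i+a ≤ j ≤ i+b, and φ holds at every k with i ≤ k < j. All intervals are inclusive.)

Evaluate at each i in [0,4]:
  i=0: ✓ (rhs at j=2; lhs holds on [0,1])
  i=1: ✗ (no rhs in [3,3])
  i=2: ✗ (no rhs in [4,4])
  i=3: ✗ (lhs fails at k=4 before rhs at j=5)
  i=4: ✗ (no rhs in [6,6])

0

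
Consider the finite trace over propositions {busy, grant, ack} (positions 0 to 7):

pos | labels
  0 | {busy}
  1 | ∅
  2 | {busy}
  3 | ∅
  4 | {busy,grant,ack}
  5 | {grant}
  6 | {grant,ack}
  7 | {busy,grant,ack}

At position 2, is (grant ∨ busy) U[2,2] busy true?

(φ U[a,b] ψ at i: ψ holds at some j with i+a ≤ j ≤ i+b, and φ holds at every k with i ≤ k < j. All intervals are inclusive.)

Need some j in [4,4] with busy, and (grant ∨ busy) at every k in [2,j-1].
  j=4: busy holds, but (grant ∨ busy) fails at k=3 → not this j.
No j in the window works → until fails.

No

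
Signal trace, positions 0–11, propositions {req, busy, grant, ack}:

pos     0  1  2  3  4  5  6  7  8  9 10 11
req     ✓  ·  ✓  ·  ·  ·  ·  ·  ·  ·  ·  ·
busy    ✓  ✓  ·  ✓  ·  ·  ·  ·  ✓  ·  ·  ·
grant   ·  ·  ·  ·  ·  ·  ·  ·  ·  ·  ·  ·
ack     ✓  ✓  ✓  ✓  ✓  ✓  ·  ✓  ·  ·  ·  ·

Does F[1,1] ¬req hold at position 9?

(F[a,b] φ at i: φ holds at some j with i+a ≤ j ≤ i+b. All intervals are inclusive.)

Yes

Check ¬req at each j in [10,10]:
  j=10: true
Found at j=10 → formula holds.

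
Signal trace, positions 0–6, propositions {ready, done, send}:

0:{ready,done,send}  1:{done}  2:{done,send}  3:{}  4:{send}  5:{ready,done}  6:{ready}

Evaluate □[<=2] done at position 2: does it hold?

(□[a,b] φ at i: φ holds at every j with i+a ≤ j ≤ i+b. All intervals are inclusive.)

Check done at every j in [2,4]:
  j=2: true
  j=3: false
  j=4: false
Fails at j=3 → formula fails.

False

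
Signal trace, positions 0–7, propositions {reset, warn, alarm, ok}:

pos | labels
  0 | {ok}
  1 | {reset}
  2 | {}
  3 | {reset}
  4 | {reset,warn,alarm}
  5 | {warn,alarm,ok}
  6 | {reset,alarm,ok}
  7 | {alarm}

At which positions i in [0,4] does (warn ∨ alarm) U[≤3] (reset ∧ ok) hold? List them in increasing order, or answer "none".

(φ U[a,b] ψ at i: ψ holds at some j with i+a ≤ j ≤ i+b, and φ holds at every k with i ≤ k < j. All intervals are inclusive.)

Evaluate at each i in [0,4]:
  i=0: ✗ (no rhs in [0,3])
  i=1: ✗ (no rhs in [1,4])
  i=2: ✗ (no rhs in [2,5])
  i=3: ✗ (lhs fails at k=3 before rhs at j=6)
  i=4: ✓ (rhs at j=6; lhs holds on [4,5])

4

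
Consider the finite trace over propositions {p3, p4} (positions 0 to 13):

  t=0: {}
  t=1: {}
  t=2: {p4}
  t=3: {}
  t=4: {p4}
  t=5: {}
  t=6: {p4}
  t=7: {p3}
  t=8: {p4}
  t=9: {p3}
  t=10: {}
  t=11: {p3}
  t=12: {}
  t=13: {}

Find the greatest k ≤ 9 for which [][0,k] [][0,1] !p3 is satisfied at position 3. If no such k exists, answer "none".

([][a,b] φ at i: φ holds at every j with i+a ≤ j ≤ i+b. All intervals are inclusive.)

2

[][0,1] !p3 must hold from j=3 onward; find where it first fails.
  j=3: holds
  j=4: holds
  j=5: holds
  j=6: fails
Holds on [3,5], so largest k = 2.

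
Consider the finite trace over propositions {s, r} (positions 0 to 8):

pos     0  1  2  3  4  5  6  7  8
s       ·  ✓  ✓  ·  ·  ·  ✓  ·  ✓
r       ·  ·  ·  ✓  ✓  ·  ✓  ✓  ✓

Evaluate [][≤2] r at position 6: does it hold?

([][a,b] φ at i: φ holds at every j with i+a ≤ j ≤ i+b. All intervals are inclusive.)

Yes

Check r at every j in [6,8]:
  j=6: true
  j=7: true
  j=8: true
All positions satisfy it → formula holds.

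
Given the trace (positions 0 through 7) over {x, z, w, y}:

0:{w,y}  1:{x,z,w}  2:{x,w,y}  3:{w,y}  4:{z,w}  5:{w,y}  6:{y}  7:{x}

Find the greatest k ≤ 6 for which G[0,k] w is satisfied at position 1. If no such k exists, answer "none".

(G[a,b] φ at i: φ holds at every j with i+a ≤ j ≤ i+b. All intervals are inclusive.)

4

w must hold from j=1 onward; find where it first fails.
  j=1: holds
  j=2: holds
  j=3: holds
  j=4: holds
  j=5: holds
  j=6: fails
Holds on [1,5], so largest k = 4.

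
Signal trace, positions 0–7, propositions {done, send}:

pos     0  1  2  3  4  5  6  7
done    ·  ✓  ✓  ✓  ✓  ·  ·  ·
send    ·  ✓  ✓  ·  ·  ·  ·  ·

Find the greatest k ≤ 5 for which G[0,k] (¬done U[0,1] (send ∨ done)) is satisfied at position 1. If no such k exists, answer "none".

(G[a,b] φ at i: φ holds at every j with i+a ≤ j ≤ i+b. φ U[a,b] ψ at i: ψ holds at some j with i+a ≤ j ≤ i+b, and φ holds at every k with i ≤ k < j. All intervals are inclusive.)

(¬done U[0,1] (send ∨ done)) must hold from j=1 onward; find where it first fails.
  j=1: holds
  j=2: holds
  j=3: holds
  j=4: holds
  j=5: fails
Holds on [1,4], so largest k = 3.

3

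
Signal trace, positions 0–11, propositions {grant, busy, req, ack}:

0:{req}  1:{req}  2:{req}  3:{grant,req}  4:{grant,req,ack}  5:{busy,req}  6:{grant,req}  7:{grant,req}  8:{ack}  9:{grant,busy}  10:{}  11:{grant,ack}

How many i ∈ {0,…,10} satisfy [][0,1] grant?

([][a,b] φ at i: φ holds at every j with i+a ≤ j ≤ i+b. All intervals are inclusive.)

2

Evaluate at each i in [0,10]:
  i=0: ✗ (fails at j=0)
  i=1: ✗ (fails at j=1)
  i=2: ✗ (fails at j=2)
  i=3: ✓ (all of [3,4])
  i=4: ✗ (fails at j=5)
  i=5: ✗ (fails at j=5)
  i=6: ✓ (all of [6,7])
  i=7: ✗ (fails at j=8)
  i=8: ✗ (fails at j=8)
  i=9: ✗ (fails at j=10)
  i=10: ✗ (fails at j=10)
Positions where it holds: {3, 6} → 2.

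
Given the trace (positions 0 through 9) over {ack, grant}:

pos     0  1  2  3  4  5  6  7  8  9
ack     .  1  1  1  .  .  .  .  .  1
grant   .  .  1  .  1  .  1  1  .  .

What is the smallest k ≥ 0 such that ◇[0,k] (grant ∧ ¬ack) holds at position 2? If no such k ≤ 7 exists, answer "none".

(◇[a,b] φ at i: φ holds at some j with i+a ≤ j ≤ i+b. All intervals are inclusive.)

Scan j = 2,3,… for (grant ∧ ¬ack):
  j=2: fails
  j=3: fails
  j=4: holds
First hit at j=4, so smallest k = 4-2 = 2.

2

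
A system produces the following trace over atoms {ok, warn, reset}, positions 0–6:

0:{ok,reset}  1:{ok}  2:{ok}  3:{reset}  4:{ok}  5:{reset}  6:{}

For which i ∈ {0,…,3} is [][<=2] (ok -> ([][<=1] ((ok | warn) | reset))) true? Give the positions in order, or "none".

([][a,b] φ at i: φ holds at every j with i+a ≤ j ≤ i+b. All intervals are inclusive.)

0, 1, 2, 3

Evaluate at each i in [0,3]:
  i=0: ✓ (all of [0,2])
  i=1: ✓ (all of [1,3])
  i=2: ✓ (all of [2,4])
  i=3: ✓ (all of [3,5])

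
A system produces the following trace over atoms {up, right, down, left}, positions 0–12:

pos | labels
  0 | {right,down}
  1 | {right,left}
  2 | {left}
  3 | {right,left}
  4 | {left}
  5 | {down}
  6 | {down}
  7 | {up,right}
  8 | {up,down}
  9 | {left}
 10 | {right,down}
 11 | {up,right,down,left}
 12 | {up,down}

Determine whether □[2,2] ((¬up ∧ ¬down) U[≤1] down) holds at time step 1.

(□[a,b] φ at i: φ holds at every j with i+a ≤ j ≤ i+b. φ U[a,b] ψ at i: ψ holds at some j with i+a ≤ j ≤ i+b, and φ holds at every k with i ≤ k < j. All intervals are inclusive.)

Does not hold

Check ((¬up ∧ ¬down) U[≤1] down) at every j in [3,3]:
  j=3: fails
Fails at j=3 → formula fails.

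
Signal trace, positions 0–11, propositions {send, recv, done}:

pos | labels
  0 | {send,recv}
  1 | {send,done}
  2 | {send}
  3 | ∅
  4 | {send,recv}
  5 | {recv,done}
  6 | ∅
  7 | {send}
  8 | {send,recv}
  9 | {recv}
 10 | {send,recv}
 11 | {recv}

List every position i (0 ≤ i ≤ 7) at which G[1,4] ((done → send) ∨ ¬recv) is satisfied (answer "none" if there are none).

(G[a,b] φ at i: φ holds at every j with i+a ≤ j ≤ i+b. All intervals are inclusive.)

0, 5, 6, 7

Evaluate at each i in [0,7]:
  i=0: ✓ (all of [1,4])
  i=1: ✗ (fails at j=5)
  i=2: ✗ (fails at j=5)
  i=3: ✗ (fails at j=5)
  i=4: ✗ (fails at j=5)
  i=5: ✓ (all of [6,9])
  i=6: ✓ (all of [7,10])
  i=7: ✓ (all of [8,11])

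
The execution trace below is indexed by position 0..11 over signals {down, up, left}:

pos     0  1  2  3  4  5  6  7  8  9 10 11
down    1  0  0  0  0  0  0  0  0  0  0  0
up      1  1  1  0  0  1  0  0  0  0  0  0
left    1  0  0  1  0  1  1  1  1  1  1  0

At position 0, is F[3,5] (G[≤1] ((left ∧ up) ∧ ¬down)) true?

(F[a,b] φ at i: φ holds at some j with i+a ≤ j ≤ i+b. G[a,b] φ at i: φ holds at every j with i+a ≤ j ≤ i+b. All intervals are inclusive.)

Check G[≤1] ((left ∧ up) ∧ ¬down) at each j in [3,5]:
  j=3: fails at 3
  j=4: fails at 4
  j=5: fails at 6
No position in the window satisfies it → formula fails.

Does not hold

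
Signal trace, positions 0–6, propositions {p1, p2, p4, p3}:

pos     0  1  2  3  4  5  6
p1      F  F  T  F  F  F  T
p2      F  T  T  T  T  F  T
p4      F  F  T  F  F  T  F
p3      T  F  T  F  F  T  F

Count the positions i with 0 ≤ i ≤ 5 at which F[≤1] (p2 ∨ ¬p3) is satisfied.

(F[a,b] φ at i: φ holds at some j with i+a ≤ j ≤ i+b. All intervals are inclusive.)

6

Evaluate at each i in [0,5]:
  i=0: ✓ (witness j=1)
  i=1: ✓ (witness j=1)
  i=2: ✓ (witness j=2)
  i=3: ✓ (witness j=3)
  i=4: ✓ (witness j=4)
  i=5: ✓ (witness j=6)
Positions where it holds: {0, 1, 2, 3, 4, 5} → 6.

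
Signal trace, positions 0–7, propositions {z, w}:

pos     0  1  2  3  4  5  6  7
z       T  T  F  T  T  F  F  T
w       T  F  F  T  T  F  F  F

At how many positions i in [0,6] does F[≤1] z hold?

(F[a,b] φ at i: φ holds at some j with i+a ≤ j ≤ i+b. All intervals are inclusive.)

6

Evaluate at each i in [0,6]:
  i=0: ✓ (witness j=0)
  i=1: ✓ (witness j=1)
  i=2: ✓ (witness j=3)
  i=3: ✓ (witness j=3)
  i=4: ✓ (witness j=4)
  i=5: ✗ (none in [5,6])
  i=6: ✓ (witness j=7)
Positions where it holds: {0, 1, 2, 3, 4, 6} → 6.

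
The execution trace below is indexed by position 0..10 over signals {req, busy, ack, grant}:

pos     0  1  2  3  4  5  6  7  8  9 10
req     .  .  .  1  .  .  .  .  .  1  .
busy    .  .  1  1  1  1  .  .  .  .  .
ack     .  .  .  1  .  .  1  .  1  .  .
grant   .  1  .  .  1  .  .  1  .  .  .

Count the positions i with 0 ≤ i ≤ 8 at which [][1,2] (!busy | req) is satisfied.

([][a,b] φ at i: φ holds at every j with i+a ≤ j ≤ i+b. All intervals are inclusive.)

Evaluate at each i in [0,8]:
  i=0: ✗ (fails at j=2)
  i=1: ✗ (fails at j=2)
  i=2: ✗ (fails at j=4)
  i=3: ✗ (fails at j=4)
  i=4: ✗ (fails at j=5)
  i=5: ✓ (all of [6,7])
  i=6: ✓ (all of [7,8])
  i=7: ✓ (all of [8,9])
  i=8: ✓ (all of [9,10])
Positions where it holds: {5, 6, 7, 8} → 4.

4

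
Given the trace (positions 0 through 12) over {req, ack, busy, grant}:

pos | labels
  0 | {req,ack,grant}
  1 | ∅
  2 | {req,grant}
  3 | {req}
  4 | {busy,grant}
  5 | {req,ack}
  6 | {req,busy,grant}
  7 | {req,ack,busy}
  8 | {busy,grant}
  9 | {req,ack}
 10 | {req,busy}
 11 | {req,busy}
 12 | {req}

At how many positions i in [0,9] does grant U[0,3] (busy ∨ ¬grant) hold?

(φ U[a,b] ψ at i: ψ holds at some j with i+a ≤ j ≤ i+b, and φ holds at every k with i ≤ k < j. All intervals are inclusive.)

10

Evaluate at each i in [0,9]:
  i=0: ✓ (rhs at j=1; lhs holds on [0,0])
  i=1: ✓ (rhs at j=1)
  i=2: ✓ (rhs at j=3; lhs holds on [2,2])
  i=3: ✓ (rhs at j=3)
  i=4: ✓ (rhs at j=4)
  i=5: ✓ (rhs at j=5)
  i=6: ✓ (rhs at j=6)
  i=7: ✓ (rhs at j=7)
  i=8: ✓ (rhs at j=8)
  i=9: ✓ (rhs at j=9)
Positions where it holds: {0, 1, 2, 3, 4, 5, 6, 7, 8, 9} → 10.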